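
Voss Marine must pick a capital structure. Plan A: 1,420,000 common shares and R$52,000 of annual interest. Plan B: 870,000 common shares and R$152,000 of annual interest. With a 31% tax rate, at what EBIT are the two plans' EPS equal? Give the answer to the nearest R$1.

R$310,182

At indifference, (EBIT − 52,000)(1 − t)/1,420,000 = (EBIT − 152,000)(1 − t)/870,000.
Cancelling (1 − t) and cross-multiplying: 870,000·(EBIT − 52,000) = 1,420,000·(EBIT − 152,000).
Solving, EBIT = (152,000·1,420,000 − 52,000·870,000) / (1,420,000 − 870,000) = 170,600,000,000 / 550,000 = 310,181.82.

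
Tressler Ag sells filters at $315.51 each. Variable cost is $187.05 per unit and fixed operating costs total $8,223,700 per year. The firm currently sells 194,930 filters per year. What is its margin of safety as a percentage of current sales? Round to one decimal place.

67.2%

Contribution margin per unit = $315.51 − $187.05 = $128.46. Break-even units = $8,223,700 ÷ $128.46 = 64,017.59; break-even revenue = 64,017.59 × $315.51 = $20,198,190.78.
Actual sales revenue = 194,930 × $315.51 = $61,502,364.30.
Margin of safety = ($61,502,364.30 − $20,198,190.78) ÷ $61,502,364.30 = 67.2%.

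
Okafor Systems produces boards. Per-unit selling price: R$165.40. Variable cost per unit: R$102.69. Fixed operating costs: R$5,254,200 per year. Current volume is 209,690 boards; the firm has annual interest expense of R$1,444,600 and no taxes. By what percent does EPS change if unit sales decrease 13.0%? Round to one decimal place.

-26.5%

At 209,690 units, contribution = 209,690 × R$62.71 = R$13,149,659.90.
Subtracting fixed costs: EBIT = R$13,149,659.90 − R$5,254,200 = R$7,895,459.90.
After interest of R$1,444,600.00, pre-tax earnings = R$6,450,859.90.
DCL = total CM / (EBIT − I) = R$13,149,659.90 / R$6,450,859.90 = 2.0384.
%ΔEPS = DCL × %ΔSales = 2.0384 × -13.0% = -26.5%.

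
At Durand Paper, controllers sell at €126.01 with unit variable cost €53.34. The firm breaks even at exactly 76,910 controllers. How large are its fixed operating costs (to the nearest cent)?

Unit CM = price − variable cost = €126.01 − €53.34 = €72.67.
Fixed costs = break-even units × CM = 76,910 × €72.67 = €5,589,049.70.

€5,589,049.70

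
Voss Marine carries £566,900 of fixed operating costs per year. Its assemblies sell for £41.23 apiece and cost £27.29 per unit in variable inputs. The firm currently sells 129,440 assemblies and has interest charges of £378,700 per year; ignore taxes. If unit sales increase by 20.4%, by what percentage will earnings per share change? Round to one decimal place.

Contribution at this volume is 129,440 × £13.94 = £1,804,393.60.
EBIT = £1,804,393.60 − £566,900 = £1,237,493.60.
After interest of £378,700.00, pre-tax earnings = £858,793.60.
Degree of combined leverage = contribution ÷ (EBIT − I) = £1,804,393.60 ÷ £858,793.60 = 2.1011.
EPS therefore changes by 2.1011 × (+20.4%) = +42.9%.

+42.9%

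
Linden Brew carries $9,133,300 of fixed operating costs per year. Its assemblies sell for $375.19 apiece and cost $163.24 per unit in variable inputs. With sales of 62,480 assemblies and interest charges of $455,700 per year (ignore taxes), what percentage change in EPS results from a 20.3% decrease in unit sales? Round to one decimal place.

-73.6%

Total contribution margin = 62,480 × $211.95 = $13,242,636.00.
Operating income = contribution − fixed costs = $13,242,636.00 − $9,133,300 = $4,109,336.00.
After interest of $455,700.00, pre-tax earnings = $3,653,636.00.
DCL = total CM / (EBIT − I) = $13,242,636.00 / $3,653,636.00 = 3.6245.
%ΔEPS = DCL × %ΔSales = 3.6245 × -20.3% = -73.6%.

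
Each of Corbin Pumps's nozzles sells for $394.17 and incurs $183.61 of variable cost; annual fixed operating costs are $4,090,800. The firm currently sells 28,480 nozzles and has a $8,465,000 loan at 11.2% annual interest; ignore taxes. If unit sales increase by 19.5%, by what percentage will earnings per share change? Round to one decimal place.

Contribution at this volume is 28,480 × $210.56 = $5,996,748.80.
Subtracting fixed costs: EBIT = $5,996,748.80 − $4,090,800 = $1,905,948.80.
Interest = $948,080.00, so EBIT − I = $957,868.80.
Degree of combined leverage = contribution ÷ (EBIT − I) = $5,996,748.80 ÷ $957,868.80 = 6.2605.
%ΔEPS = DCL × %ΔSales = 6.2605 × +19.5% = +122.1%.

+122.1%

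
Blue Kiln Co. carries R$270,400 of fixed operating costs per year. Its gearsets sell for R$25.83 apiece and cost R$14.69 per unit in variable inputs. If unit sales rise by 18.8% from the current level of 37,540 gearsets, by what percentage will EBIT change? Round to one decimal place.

+53.2%

At 37,540 units, contribution = 37,540 × R$11.14 = R$418,195.60.
Subtracting fixed costs: EBIT = R$418,195.60 − R$270,400 = R$147,795.60.
DOL = contribution ÷ EBIT = R$418,195.60 ÷ R$147,795.60 = 2.8296.
%ΔEBIT = DOL × %ΔSales = 2.8296 × +18.8% = +53.2%.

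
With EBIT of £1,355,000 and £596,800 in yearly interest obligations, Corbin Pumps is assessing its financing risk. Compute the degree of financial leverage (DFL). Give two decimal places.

1.79

Annual interest charges come to £596,800.00.
Degree of financial leverage = EBIT / (EBIT − interest) = £1,355,000 / £758,200.00 = 1.7871.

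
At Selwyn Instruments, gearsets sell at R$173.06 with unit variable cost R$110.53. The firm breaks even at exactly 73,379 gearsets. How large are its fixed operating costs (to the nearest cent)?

R$4,588,388.87

Unit CM = price − variable cost = R$173.06 − R$110.53 = R$62.53.
Since BE = FC / CM, FC = 73,379 × R$62.53 = R$4,588,388.87.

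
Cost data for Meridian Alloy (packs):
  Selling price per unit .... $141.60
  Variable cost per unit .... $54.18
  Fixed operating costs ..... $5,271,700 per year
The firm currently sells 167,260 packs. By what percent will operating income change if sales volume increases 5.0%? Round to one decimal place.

+7.8%

Total contribution margin = 167,260 × $87.42 = $14,621,869.20.
EBIT = $14,621,869.20 − $5,271,700 = $9,350,169.20.
DOL = contribution ÷ EBIT = $14,621,869.20 ÷ $9,350,169.20 = 1.5638.
%ΔEBIT = DOL × %ΔSales = 1.5638 × +5.0% = +7.8%.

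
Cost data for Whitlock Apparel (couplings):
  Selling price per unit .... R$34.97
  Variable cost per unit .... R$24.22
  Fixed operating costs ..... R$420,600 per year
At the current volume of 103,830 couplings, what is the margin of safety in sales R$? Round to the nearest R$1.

R$2,262,714

Unit CM = price − variable cost = R$34.97 − R$24.22 = R$10.75. Break-even units = R$420,600 ÷ R$10.75 = 39,125.58; break-even revenue = 39,125.58 × R$34.97 = R$1,368,221.58.
Actual sales revenue = 103,830 × R$34.97 = R$3,630,935.10.
Margin of safety = R$3,630,935.10 − R$1,368,221.58 = R$2,262,714.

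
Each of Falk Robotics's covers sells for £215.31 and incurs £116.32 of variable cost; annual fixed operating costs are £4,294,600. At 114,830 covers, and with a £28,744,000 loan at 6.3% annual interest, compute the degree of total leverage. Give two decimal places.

2.16

Contribution at this volume is 114,830 × £98.99 = £11,367,021.70.
Operating income = contribution − fixed costs = £11,367,021.70 − £4,294,600 = £7,072,421.70. Interest = £1,810,872.00.
DOL = £11,367,021.70 ÷ £7,072,421.70 = 1.6072; DFL = £7,072,421.70 ÷ £5,261,549.70 = 1.3442.
DCL = DOL × DFL = 1.6072 × 1.3442 = 2.1604.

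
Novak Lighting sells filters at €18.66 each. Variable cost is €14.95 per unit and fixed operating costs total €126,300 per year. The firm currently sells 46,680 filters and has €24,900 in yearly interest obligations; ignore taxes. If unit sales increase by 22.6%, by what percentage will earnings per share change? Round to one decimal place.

At 46,680 units, contribution = 46,680 × €3.71 = €173,182.80.
Operating income = contribution − fixed costs = €173,182.80 − €126,300 = €46,882.80.
Interest = €24,900.00, so EBIT − I = €21,982.80.
DCL = total CM / (EBIT − I) = €173,182.80 / €21,982.80 = 7.8781.
EPS therefore changes by 7.8781 × (+22.6%) = +178.0%.

+178.0%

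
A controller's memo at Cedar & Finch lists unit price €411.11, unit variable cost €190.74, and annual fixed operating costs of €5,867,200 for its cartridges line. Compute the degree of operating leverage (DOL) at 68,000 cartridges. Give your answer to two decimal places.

Total contribution margin = 68,000 × €220.37 = €14,985,160.00.
Subtracting fixed costs: EBIT = €14,985,160.00 − €5,867,200 = €9,117,960.00.
Degree of operating leverage = €14,985,160.00 / €9,117,960.00 = 1.6435.

1.64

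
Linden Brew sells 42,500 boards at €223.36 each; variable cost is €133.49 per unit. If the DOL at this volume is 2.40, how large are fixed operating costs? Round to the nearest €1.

€2,228,027

Total contribution margin = 42,500 × €89.87 = €3,819,475.00.
Since DOL = CM ÷ EBIT, EBIT = €3,819,475.00 ÷ 2.40 = €1,591,447.92.
Fixed costs = CM − EBIT = €3,819,475.00 − €1,591,447.92 = €2,228,027.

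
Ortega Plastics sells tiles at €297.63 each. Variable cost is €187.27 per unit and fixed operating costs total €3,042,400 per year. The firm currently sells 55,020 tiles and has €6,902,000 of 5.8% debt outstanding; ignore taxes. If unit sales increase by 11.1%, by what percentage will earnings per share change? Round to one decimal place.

+25.6%

Contribution at this volume is 55,020 × €110.36 = €6,072,007.20.
Operating income = contribution − fixed costs = €6,072,007.20 − €3,042,400 = €3,029,607.20.
Interest = €400,316.00, so EBIT − I = €2,629,291.20.
Degree of combined leverage = contribution ÷ (EBIT − I) = €6,072,007.20 ÷ €2,629,291.20 = 2.3094.
EPS therefore changes by 2.3094 × (+11.1%) = +25.6%.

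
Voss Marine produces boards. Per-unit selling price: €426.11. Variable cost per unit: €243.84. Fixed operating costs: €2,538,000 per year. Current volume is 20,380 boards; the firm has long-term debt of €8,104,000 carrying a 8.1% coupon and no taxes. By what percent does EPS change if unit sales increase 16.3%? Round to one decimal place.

+116.4%

Contribution at this volume is 20,380 × €182.27 = €3,714,662.60.
Operating income = contribution − fixed costs = €3,714,662.60 − €2,538,000 = €1,176,662.60.
Interest = €656,424.00, so EBIT − I = €520,238.60.
DCL = total CM / (EBIT − I) = €3,714,662.60 / €520,238.60 = 7.1403.
EPS therefore changes by 7.1403 × (+16.3%) = +116.4%.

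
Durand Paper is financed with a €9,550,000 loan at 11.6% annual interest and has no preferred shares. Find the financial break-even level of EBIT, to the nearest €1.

Annual interest = 11.6% × €9,550,000 = €1,107,800.00.
Without preferred stock the financial break-even is simply EBIT = interest = €1,107,800.00.

€1,107,800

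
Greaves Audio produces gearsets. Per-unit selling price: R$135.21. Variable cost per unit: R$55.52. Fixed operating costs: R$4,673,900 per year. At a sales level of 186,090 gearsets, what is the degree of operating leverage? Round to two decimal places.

Contribution at this volume is 186,090 × R$79.69 = R$14,829,512.10.
EBIT = R$14,829,512.10 − R$4,673,900 = R$10,155,612.10.
So DOL = total CM / EBIT = R$14,829,512.10 / R$10,155,612.10 = 1.4602.

1.46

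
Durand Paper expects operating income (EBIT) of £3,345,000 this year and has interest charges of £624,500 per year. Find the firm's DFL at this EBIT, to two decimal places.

1.23

Annual interest charges come to £624,500.00.
DFL = EBIT ÷ (EBIT − I) = £3,345,000 ÷ (£3,345,000 − £624,500.00) = £3,345,000 ÷ £2,720,500.00 = 1.2296.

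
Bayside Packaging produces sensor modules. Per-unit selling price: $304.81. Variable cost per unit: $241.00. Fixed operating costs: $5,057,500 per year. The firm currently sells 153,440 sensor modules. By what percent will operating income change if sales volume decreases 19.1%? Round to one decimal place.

At 153,440 units, contribution = 153,440 × $63.81 = $9,791,006.40.
Subtracting fixed costs: EBIT = $9,791,006.40 − $5,057,500 = $4,733,506.40.
DOL = contribution ÷ EBIT = $9,791,006.40 ÷ $4,733,506.40 = 2.0684.
Operating income changes by 2.0684 × -19.1% = -39.5%.

-39.5%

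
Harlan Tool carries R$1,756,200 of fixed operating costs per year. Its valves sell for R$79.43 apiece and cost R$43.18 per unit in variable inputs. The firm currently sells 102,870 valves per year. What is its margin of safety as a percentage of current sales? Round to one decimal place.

Contribution margin per unit = R$79.43 − R$43.18 = R$36.25. Break-even units = R$1,756,200 ÷ R$36.25 = 48,446.90; break-even revenue = 48,446.90 × R$79.43 = R$3,848,136.99.
Actual sales revenue = 102,870 × R$79.43 = R$8,170,964.10.
Margin of safety = (R$8,170,964.10 − R$3,848,136.99) ÷ R$8,170,964.10 = 52.9%.

52.9%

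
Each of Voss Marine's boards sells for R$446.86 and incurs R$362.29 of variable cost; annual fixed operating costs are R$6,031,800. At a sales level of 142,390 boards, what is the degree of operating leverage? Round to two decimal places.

At 142,390 units, contribution = 142,390 × R$84.57 = R$12,041,922.30.
EBIT = R$12,041,922.30 − R$6,031,800 = R$6,010,122.30.
DOL = contribution ÷ EBIT = R$12,041,922.30 ÷ R$6,010,122.30 = 2.0036.

2.00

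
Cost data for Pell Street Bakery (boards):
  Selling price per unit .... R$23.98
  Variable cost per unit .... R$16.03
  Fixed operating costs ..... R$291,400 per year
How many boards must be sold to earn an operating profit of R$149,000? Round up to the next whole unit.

Unit CM = price − variable cost = R$23.98 − R$16.03 = R$7.95.
Need Q such that Q × R$7.95 − R$291,400 = R$149,000, i.e. Q = R$440,400 / R$7.95 = 55,396.23 → 55,397.

55,397 boards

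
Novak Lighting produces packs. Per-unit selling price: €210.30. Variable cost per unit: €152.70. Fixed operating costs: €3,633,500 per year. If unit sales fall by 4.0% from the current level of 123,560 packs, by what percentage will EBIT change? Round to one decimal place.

-8.2%

Contribution at this volume is 123,560 × €57.60 = €7,117,056.00.
Operating income = contribution − fixed costs = €7,117,056.00 − €3,633,500 = €3,483,556.00.
DOL = contribution ÷ EBIT = €7,117,056.00 ÷ €3,483,556.00 = 2.0430.
Operating income changes by 2.0430 × -4.0% = -8.2%.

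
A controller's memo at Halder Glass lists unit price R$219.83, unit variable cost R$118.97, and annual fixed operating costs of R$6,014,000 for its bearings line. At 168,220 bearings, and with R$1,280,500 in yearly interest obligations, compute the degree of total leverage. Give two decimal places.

1.75

At 168,220 units, contribution = 168,220 × R$100.86 = R$16,966,669.20.
EBIT = R$16,966,669.20 − R$6,014,000 = R$10,952,669.20. Interest = R$1,280,500.00, so EBIT − I = R$9,672,169.20.
DCL = contribution ÷ (EBIT − I) = R$16,966,669.20 ÷ R$9,672,169.20 = 1.7542.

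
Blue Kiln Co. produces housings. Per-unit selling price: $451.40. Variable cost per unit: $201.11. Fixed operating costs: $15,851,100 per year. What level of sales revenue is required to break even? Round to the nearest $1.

$28,587,585

CM per unit = $451.40 − $201.11 = $250.29; CM ratio = $250.29 / $451.40 = 0.5545.
Break-even revenue = fixed costs × price ÷ CM = $15,851,100 × $451.40 ÷ $250.29 = $28,587,585.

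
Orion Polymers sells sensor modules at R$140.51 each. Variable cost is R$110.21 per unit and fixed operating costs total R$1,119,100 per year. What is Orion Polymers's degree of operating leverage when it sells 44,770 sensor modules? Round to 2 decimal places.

Total contribution margin = 44,770 × R$30.30 = R$1,356,531.00.
Operating income = contribution − fixed costs = R$1,356,531.00 − R$1,119,100 = R$237,431.00.
DOL = contribution ÷ EBIT = R$1,356,531.00 ÷ R$237,431.00 = 5.7134.

5.71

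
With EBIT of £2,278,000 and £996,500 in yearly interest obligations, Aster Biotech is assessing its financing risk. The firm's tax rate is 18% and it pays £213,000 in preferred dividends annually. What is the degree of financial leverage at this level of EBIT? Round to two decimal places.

Interest = £996,500.00.
Preferred dividends grossed up pre-tax: £213,000 / (1 − 0.18) = £259,756.10.
DFL = EBIT ÷ [EBIT − I − D_p/(1−t)] = £2,278,000 ÷ [£2,278,000 − £996,500.00 − £259,756.10] = £2,278,000 ÷ £1,021,743.90 = 2.2295.

2.23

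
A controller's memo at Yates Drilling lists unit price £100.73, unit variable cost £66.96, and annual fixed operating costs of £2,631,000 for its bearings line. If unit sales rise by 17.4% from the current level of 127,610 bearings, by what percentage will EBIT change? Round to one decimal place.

Total contribution margin = 127,610 × £33.77 = £4,309,389.70.
Subtracting fixed costs: EBIT = £4,309,389.70 − £2,631,000 = £1,678,389.70.
Degree of operating leverage = £4,309,389.70 / £1,678,389.70 = 2.5676.
Operating income changes by 2.5676 × +17.4% = +44.7%.

+44.7%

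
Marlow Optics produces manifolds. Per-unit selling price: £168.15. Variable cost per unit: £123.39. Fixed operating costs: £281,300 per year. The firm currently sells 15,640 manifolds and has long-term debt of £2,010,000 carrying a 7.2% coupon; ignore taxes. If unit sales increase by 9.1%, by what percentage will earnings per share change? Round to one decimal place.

Total contribution margin = 15,640 × £44.76 = £700,046.40.
Subtracting fixed costs: EBIT = £700,046.40 − £281,300 = £418,746.40.
After interest of £144,720.00, pre-tax earnings = £274,026.40.
Degree of combined leverage = contribution ÷ (EBIT − I) = £700,046.40 ÷ £274,026.40 = 2.5547.
EPS therefore changes by 2.5547 × (+9.1%) = +23.2%.

+23.2%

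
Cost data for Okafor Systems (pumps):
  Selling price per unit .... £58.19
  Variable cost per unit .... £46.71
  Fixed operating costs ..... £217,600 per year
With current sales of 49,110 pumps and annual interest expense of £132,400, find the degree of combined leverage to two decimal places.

At 49,110 units, contribution = 49,110 × £11.48 = £563,782.80.
EBIT = £563,782.80 − £217,600 = £346,182.80. Interest = £132,400.00, so EBIT − I = £213,782.80.
Degree of total leverage = total CM / (EBIT − interest) = £563,782.80 / £213,782.80 = 2.6372.

2.64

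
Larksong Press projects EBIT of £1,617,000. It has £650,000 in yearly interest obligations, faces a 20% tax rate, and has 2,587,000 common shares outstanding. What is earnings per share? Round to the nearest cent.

Pre-tax income = £1,617,000 − £650,000.00 = £967,000.00.
After tax at 20%: net income = £967,000.00 × 0.80 = £773,600.00.
EPS = £773,600.00 ÷ 2,587,000 = £0.30.

£0.30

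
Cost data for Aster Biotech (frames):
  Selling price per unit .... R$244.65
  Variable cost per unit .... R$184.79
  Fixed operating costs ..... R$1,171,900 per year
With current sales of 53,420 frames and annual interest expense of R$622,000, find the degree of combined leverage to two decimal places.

2.28

Contribution at this volume is 53,420 × R$59.86 = R$3,197,721.20.
EBIT = R$3,197,721.20 − R$1,171,900 = R$2,025,821.20. Interest = R$622,000.00, so EBIT − I = R$1,403,821.20.
DCL = contribution ÷ (EBIT − I) = R$3,197,721.20 ÷ R$1,403,821.20 = 2.2779.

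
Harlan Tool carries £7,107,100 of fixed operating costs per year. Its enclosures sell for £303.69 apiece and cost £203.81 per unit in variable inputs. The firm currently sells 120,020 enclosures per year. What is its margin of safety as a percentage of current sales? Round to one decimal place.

Unit CM = price − variable cost = £303.69 − £203.81 = £99.88. Break-even units = £7,107,100 ÷ £99.88 = 71,156.39; break-even revenue = 71,156.39 × £303.69 = £21,609,483.37.
Current sales = 120,020 × £303.69 = £36,448,873.80.
Margin of safety = (£36,448,873.80 − £21,609,483.37) ÷ £36,448,873.80 = 40.7%.

40.7%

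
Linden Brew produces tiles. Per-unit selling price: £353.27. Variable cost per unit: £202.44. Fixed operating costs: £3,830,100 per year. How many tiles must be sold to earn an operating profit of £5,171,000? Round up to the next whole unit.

59,678 tiles

Contribution margin per unit = £353.27 − £202.44 = £150.83.
Units = (FC + target) / CM = (£3,830,100 + £5,171,000) / £150.83 = 59,677.12, so 59,678 tiles.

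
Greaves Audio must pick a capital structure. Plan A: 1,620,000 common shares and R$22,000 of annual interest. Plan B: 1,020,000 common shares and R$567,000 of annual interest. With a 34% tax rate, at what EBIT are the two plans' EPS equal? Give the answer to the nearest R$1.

R$1,493,500

At indifference, (EBIT − 22,000)(1 − t)/1,620,000 = (EBIT − 567,000)(1 − t)/1,020,000.
Cancelling (1 − t) and cross-multiplying: 1,020,000·(EBIT − 22,000) = 1,620,000·(EBIT − 567,000).
EBIT × (1,620,000 − 1,020,000) = 567,000 × 1,620,000 − 22,000 × 1,020,000 = 896,100,000,000, so EBIT = 896,100,000,000 ÷ 600,000 = 1,493,500.00.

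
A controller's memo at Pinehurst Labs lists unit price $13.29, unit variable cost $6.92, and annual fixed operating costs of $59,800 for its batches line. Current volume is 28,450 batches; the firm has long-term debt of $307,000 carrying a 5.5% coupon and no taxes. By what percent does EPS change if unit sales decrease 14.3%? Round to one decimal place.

-24.8%

Total contribution margin = 28,450 × $6.37 = $181,226.50.
Operating income = contribution − fixed costs = $181,226.50 − $59,800 = $121,426.50.
After interest of $16,885.00, pre-tax earnings = $104,541.50.
Degree of combined leverage = contribution ÷ (EBIT − I) = $181,226.50 ÷ $104,541.50 = 1.7335.
EPS therefore changes by 1.7335 × (-14.3%) = -24.8%.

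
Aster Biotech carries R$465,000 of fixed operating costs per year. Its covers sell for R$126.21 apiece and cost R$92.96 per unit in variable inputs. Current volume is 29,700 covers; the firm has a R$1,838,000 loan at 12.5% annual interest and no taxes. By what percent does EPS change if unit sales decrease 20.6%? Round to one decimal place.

Total contribution margin = 29,700 × R$33.25 = R$987,525.00.
Subtracting fixed costs: EBIT = R$987,525.00 − R$465,000 = R$522,525.00.
Interest = R$229,750.00, so EBIT − I = R$292,775.00.
DCL = total CM / (EBIT − I) = R$987,525.00 / R$292,775.00 = 3.3730.
%ΔEPS = DCL × %ΔSales = 3.3730 × -20.6% = -69.5%.

-69.5%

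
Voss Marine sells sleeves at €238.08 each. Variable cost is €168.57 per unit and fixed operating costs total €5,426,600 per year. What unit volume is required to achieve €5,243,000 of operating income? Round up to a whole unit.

153,498 sleeves

Contribution margin per unit = €238.08 − €168.57 = €69.51.
Required volume = (fixed costs + target profit) ÷ CM = (€5,426,600 + €5,243,000) ÷ €69.51 = 153,497.34, so 153,498 sleeves.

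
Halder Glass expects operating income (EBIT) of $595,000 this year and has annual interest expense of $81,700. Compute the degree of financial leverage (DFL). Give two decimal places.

1.16

Annual interest charges come to $81,700.00.
DFL = EBIT ÷ (EBIT − I) = $595,000 ÷ ($595,000 − $81,700.00) = $595,000 ÷ $513,300.00 = 1.1592.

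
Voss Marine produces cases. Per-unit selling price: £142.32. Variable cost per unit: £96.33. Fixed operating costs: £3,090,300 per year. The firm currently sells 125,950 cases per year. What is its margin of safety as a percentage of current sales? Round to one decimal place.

46.6%

Unit CM = price − variable cost = £142.32 − £96.33 = £45.99. Break-even units = £3,090,300 ÷ £45.99 = 67,195.04; break-even revenue = 67,195.04 × £142.32 = £9,563,198.43.
Current sales = 125,950 × £142.32 = £17,925,204.00.
Margin of safety = (£17,925,204.00 − £9,563,198.43) ÷ £17,925,204.00 = 46.6%.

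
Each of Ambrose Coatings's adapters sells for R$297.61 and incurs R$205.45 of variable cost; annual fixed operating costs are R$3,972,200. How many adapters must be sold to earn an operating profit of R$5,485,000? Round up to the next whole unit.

Unit CM = price − variable cost = R$297.61 − R$205.45 = R$92.16.
Required volume = (fixed costs + target profit) ÷ CM = (R$3,972,200 + R$5,485,000) ÷ R$92.16 = 102,617.19, so 102,618 adapters.

102,618 adapters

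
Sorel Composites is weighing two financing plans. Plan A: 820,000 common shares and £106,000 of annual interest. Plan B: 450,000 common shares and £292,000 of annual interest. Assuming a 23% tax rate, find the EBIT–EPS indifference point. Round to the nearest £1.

Set EPS_A = EPS_B: (EBIT − £106,000)(1 − 0.23) ÷ 820,000 = (EBIT − £292,000)(1 − 0.23) ÷ 450,000.
Cancelling (1 − t) and cross-multiplying: 450,000·(EBIT − 106,000) = 820,000·(EBIT − 292,000).
Solving, EBIT = (292,000·820,000 − 106,000·450,000) / (820,000 − 450,000) = 191,740,000,000 / 370,000 = 518,216.22.

£518,216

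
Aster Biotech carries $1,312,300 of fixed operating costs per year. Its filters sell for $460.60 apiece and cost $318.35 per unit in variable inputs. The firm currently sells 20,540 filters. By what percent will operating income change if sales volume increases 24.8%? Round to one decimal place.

Total contribution margin = 20,540 × $142.25 = $2,921,815.00.
Subtracting fixed costs: EBIT = $2,921,815.00 − $1,312,300 = $1,609,515.00.
Degree of operating leverage = $2,921,815.00 / $1,609,515.00 = 1.8153.
Operating income changes by 1.8153 × +24.8% = +45.0%.

+45.0%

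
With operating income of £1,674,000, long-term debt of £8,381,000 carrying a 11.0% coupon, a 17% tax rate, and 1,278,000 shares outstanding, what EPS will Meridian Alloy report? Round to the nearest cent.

Interest = £921,910.00, so EBT = £1,674,000 − £921,910.00 = £752,090.00.
Net income = £752,090.00 × (1 − 0.17) = £624,234.70.
EPS = £624,234.70 ÷ 1,278,000 = £0.49.

£0.49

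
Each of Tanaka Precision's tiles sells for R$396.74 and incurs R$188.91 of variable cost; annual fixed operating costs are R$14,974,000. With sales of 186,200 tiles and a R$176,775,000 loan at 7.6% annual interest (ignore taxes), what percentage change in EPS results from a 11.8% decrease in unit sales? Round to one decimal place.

-44.4%

Total contribution margin = 186,200 × R$207.83 = R$38,697,946.00.
Subtracting fixed costs: EBIT = R$38,697,946.00 − R$14,974,000 = R$23,723,946.00.
After interest of R$13,434,900.00, pre-tax earnings = R$10,289,046.00.
Degree of combined leverage = contribution ÷ (EBIT − I) = R$38,697,946.00 ÷ R$10,289,046.00 = 3.7611.
EPS therefore changes by 3.7611 × (-11.8%) = -44.4%.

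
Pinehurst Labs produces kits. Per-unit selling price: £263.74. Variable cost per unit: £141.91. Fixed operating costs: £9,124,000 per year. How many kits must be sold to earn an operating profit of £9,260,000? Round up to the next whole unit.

150,899 kits

Unit CM = price − variable cost = £263.74 − £141.91 = £121.83.
Units = (FC + target) / CM = (£9,124,000 + £9,260,000) / £121.83 = 150,898.79, so 150,899 kits.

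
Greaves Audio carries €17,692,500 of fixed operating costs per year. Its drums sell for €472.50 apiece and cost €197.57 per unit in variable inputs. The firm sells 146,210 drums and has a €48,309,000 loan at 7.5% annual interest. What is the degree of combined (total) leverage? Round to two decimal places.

Total contribution margin = 146,210 × €274.93 = €40,197,515.30.
Operating income = contribution − fixed costs = €40,197,515.30 − €17,692,500 = €22,505,015.30. Interest = €3,623,175.00.
DOL = €40,197,515.30 ÷ €22,505,015.30 = 1.7862; DFL = €22,505,015.30 ÷ €18,881,840.30 = 1.1919.
DCL = DOL × DFL = 1.7862 × 1.1919 = 2.1290.

2.13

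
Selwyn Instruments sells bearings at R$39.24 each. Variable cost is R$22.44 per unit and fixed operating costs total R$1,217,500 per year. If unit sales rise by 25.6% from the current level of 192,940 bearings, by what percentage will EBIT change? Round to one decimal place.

+41.0%

Contribution at this volume is 192,940 × R$16.80 = R$3,241,392.00.
Operating income = contribution − fixed costs = R$3,241,392.00 − R$1,217,500 = R$2,023,892.00.
DOL = contribution ÷ EBIT = R$3,241,392.00 ÷ R$2,023,892.00 = 1.6016.
Operating income changes by 1.6016 × +25.6% = +41.0%.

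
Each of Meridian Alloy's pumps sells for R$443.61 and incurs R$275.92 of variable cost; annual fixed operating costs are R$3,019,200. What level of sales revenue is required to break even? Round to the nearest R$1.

R$7,987,043

CM per unit = R$443.61 − R$275.92 = R$167.69; CM ratio = R$167.69 / R$443.61 = 0.3780.
Break-even revenue = fixed costs × price ÷ CM = R$3,019,200 × R$443.61 ÷ R$167.69 = R$7,987,043.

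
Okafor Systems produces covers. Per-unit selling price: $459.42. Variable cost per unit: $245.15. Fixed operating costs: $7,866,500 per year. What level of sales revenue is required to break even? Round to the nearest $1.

CM per unit = $459.42 − $245.15 = $214.27; CM ratio = $214.27 / $459.42 = 0.4664.
Break-even sales = FC ÷ CM ratio = $7,866,500 × $459.42 / $214.27 = $16,866,698.

$16,866,698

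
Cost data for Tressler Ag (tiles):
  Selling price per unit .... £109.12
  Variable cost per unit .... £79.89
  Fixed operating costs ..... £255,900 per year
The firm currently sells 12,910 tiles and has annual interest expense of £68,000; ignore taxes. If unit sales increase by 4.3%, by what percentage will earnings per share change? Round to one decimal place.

+30.4%

Total contribution margin = 12,910 × £29.23 = £377,359.30.
Subtracting fixed costs: EBIT = £377,359.30 − £255,900 = £121,459.30.
Interest = £68,000.00, so EBIT − I = £53,459.30.
DCL = total CM / (EBIT − I) = £377,359.30 / £53,459.30 = 7.0588.
EPS therefore changes by 7.0588 × (+4.3%) = +30.4%.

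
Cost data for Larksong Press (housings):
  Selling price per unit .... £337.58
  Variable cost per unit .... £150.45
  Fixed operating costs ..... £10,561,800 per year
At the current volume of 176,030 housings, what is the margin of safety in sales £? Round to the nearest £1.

Contribution margin per unit = £337.58 − £150.45 = £187.13. Break-even units = £10,561,800 ÷ £187.13 = 56,440.98; break-even revenue = 56,440.98 × £337.58 = £19,053,344.97.
Current sales = 176,030 × £337.58 = £59,424,207.40.
Margin of safety = £59,424,207.40 − £19,053,344.97 = £40,370,862.

£40,370,862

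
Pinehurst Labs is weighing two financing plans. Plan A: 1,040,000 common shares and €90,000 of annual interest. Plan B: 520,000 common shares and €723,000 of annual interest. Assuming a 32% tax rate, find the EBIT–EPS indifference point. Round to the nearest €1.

Set EPS_A = EPS_B: (EBIT − €90,000)(1 − 0.32) ÷ 1,040,000 = (EBIT − €723,000)(1 − 0.32) ÷ 520,000.
The (1 − t) factor cancels: (EBIT − 90,000) × 520,000 = (EBIT − 723,000) × 1,040,000.
Solving, EBIT = (723,000·1,040,000 − 90,000·520,000) / (1,040,000 − 520,000) = 705,120,000,000 / 520,000 = 1,356,000.00.

€1,356,000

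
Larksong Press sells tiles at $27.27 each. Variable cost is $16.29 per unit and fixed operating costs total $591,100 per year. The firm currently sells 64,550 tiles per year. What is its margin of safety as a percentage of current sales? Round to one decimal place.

Unit CM = price − variable cost = $27.27 − $16.29 = $10.98. Break-even units = $591,100 ÷ $10.98 = 53,834.24; break-even revenue = 53,834.24 × $27.27 = $1,468,059.84.
Actual sales revenue = 64,550 × $27.27 = $1,760,278.50.
Margin of safety = ($1,760,278.50 − $1,468,059.84) ÷ $1,760,278.50 = 16.6%.

16.6%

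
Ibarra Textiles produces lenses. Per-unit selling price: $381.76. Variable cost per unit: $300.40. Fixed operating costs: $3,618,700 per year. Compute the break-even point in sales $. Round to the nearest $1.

$16,979,780

CM per unit = $381.76 − $300.40 = $81.36; CM ratio = $81.36 / $381.76 = 0.2131.
Break-even revenue = fixed costs × price ÷ CM = $3,618,700 × $381.76 ÷ $81.36 = $16,979,780.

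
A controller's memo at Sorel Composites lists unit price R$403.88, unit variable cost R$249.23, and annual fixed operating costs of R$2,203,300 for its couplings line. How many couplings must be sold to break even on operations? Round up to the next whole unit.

14,248 couplings

Each unit contributes R$403.88 − R$249.23 = R$154.65.
Break-even volume = fixed costs ÷ CM per unit = R$2,203,300 ÷ R$154.65 = 14,247.01, so 14,248 couplings.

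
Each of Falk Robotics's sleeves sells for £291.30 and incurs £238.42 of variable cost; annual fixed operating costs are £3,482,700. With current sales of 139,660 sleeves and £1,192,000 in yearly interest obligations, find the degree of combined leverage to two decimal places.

At 139,660 units, contribution = 139,660 × £52.88 = £7,385,220.80.
EBIT = £7,385,220.80 − £3,482,700 = £3,902,520.80. Interest = £1,192,000.00, so EBIT − I = £2,710,520.80.
Degree of total leverage = total CM / (EBIT − interest) = £7,385,220.80 / £2,710,520.80 = 2.7247.

2.72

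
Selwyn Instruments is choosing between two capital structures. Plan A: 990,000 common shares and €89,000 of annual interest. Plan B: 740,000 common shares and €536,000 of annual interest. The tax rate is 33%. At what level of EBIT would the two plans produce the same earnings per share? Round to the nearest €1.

At indifference, (EBIT − 89,000)(1 − t)/990,000 = (EBIT − 536,000)(1 − t)/740,000.
Cancelling (1 − t) and cross-multiplying: 740,000·(EBIT − 89,000) = 990,000·(EBIT − 536,000).
EBIT × (990,000 − 740,000) = 536,000 × 990,000 − 89,000 × 740,000 = 464,780,000,000, so EBIT = 464,780,000,000 ÷ 250,000 = 1,859,120.00.

€1,859,120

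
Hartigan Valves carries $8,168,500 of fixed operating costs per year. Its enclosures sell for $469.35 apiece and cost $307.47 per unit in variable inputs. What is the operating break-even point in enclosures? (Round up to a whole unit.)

Unit CM = price − variable cost = $469.35 − $307.47 = $161.88.
Break-even Q = $8,168,500 / $161.88 = 50,460.22 → 50,461 enclosures.

50,461 enclosures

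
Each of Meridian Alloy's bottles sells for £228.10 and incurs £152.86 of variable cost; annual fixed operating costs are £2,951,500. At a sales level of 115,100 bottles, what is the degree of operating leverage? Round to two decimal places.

1.52

Total contribution margin = 115,100 × £75.24 = £8,660,124.00.
EBIT = £8,660,124.00 − £2,951,500 = £5,708,624.00.
Degree of operating leverage = £8,660,124.00 / £5,708,624.00 = 1.5170.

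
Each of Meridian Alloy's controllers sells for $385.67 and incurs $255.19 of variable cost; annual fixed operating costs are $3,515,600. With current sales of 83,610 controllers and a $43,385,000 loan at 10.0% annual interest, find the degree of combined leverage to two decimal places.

3.57

At 83,610 units, contribution = 83,610 × $130.48 = $10,909,432.80.
Subtracting fixed costs: EBIT = $10,909,432.80 − $3,515,600 = $7,393,832.80. Interest = $4,338,500.00.
DOL = $10,909,432.80 ÷ $7,393,832.80 = 1.4755; DFL = $7,393,832.80 ÷ $3,055,332.80 = 2.4200.
DCL = DOL × DFL = 1.4755 × 2.4200 = 3.5707.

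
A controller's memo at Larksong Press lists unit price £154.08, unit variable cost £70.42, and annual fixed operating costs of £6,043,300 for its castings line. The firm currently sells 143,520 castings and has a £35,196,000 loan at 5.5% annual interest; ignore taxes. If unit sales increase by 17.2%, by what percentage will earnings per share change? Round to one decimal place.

Total contribution margin = 143,520 × £83.66 = £12,006,883.20.
Subtracting fixed costs: EBIT = £12,006,883.20 − £6,043,300 = £5,963,583.20.
Interest = £1,935,780.00, so EBIT − I = £4,027,803.20.
Degree of combined leverage = contribution ÷ (EBIT − I) = £12,006,883.20 ÷ £4,027,803.20 = 2.9810.
%ΔEPS = DCL × %ΔSales = 2.9810 × +17.2% = +51.3%.

+51.3%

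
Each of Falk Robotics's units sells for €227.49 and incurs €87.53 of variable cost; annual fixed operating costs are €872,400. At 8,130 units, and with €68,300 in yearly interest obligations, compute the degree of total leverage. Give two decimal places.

5.77

Contribution at this volume is 8,130 × €139.96 = €1,137,874.80.
Operating income = contribution − fixed costs = €1,137,874.80 − €872,400 = €265,474.80. Interest = €68,300.00.
DOL = €1,137,874.80 ÷ €265,474.80 = 4.2862; DFL = €265,474.80 ÷ €197,174.80 = 1.3464.
Combined leverage = 4.2862 × 1.3464 = 5.7709.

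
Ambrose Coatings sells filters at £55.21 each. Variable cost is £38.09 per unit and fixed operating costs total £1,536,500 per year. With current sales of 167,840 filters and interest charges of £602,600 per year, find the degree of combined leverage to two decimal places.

3.91

Total contribution margin = 167,840 × £17.12 = £2,873,420.80.
Operating income = contribution − fixed costs = £2,873,420.80 − £1,536,500 = £1,336,920.80. Interest = £602,600.00.
DOL = £2,873,420.80 ÷ £1,336,920.80 = 2.1493; DFL = £1,336,920.80 ÷ £734,320.80 = 1.8206.
Combined leverage = 2.1493 × 1.8206 = 3.9130.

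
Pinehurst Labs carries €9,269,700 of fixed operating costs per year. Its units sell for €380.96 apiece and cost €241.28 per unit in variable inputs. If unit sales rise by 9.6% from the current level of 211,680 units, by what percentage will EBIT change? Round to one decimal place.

Contribution at this volume is 211,680 × €139.68 = €29,567,462.40.
Subtracting fixed costs: EBIT = €29,567,462.40 − €9,269,700 = €20,297,762.40.
So DOL = total CM / EBIT = €29,567,462.40 / €20,297,762.40 = 1.4567.
So EBIT moves 1.4567 × (+9.6%) = +14.0%.

+14.0%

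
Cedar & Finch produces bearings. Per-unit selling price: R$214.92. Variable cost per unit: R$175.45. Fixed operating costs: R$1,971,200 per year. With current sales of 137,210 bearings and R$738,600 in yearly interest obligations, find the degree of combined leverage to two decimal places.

Contribution at this volume is 137,210 × R$39.47 = R$5,415,678.70.
Subtracting fixed costs: EBIT = R$5,415,678.70 − R$1,971,200 = R$3,444,478.70. Interest = R$738,600.00.
DOL = R$5,415,678.70 ÷ R$3,444,478.70 = 1.5723; DFL = R$3,444,478.70 ÷ R$2,705,878.70 = 1.2730.
DCL = DOL × DFL = 1.5723 × 1.2730 = 2.0015.

2.00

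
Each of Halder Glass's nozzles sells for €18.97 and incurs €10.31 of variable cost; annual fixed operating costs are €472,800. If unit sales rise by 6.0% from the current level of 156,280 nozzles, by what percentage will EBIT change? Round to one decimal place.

+9.2%

Total contribution margin = 156,280 × €8.66 = €1,353,384.80.
Subtracting fixed costs: EBIT = €1,353,384.80 − €472,800 = €880,584.80.
DOL = contribution ÷ EBIT = €1,353,384.80 ÷ €880,584.80 = 1.5369.
So EBIT moves 1.5369 × (+6.0%) = +9.2%.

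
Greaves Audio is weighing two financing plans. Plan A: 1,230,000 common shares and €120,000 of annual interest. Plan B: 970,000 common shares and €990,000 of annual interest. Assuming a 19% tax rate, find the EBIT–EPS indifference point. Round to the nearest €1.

Set EPS_A = EPS_B: (EBIT − €120,000)(1 − 0.19) ÷ 1,230,000 = (EBIT − €990,000)(1 − 0.19) ÷ 970,000.
The (1 − t) factor cancels: (EBIT − 120,000) × 970,000 = (EBIT − 990,000) × 1,230,000.
Solving, EBIT = (990,000·1,230,000 − 120,000·970,000) / (1,230,000 − 970,000) = 1,101,300,000,000 / 260,000 = 4,235,769.23.

€4,235,769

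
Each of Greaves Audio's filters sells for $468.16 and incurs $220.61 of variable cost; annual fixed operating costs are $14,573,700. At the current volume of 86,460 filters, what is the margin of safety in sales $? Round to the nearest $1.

$12,915,718

Contribution margin per unit = $468.16 − $220.61 = $247.55. Break-even units = $14,573,700 ÷ $247.55 = 58,871.74; break-even revenue = 58,871.74 × $468.16 = $27,561,395.24.
Current sales = 86,460 × $468.16 = $40,477,113.60.
Margin of safety = $40,477,113.60 − $27,561,395.24 = $12,915,718.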